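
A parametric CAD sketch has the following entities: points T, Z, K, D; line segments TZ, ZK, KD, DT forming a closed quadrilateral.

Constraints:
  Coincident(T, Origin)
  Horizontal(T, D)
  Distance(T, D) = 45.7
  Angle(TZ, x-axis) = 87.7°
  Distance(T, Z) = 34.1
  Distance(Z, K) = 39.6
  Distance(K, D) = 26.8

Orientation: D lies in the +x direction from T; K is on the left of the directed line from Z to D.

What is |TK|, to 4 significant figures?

47.98

Checks: |ZK| = 39.60 ✓; |KD| = 26.80 ✓.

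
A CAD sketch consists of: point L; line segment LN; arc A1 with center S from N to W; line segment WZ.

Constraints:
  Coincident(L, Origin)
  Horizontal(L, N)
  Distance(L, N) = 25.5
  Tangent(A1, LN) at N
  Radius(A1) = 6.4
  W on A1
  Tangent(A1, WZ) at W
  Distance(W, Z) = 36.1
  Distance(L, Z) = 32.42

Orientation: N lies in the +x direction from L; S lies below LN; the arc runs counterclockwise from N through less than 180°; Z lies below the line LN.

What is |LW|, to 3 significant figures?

20.4

Checks: |SW| = 6.400 ✓; ∠(SW, WZ) = 90.00° ✓; |WZ| = 36.10 ✓; |LZ| = 32.42 ✓.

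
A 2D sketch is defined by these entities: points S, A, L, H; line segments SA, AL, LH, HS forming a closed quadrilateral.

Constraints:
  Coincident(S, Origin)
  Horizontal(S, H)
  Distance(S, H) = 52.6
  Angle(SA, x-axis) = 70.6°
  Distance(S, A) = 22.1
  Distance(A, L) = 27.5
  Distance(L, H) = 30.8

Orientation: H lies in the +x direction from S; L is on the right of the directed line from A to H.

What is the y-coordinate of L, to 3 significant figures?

-2.48

S is at the origin; SH is horizontal with |SH| = 52.6 and H in +x, so H = (52.6, 0). SA runs at 70.6° with |SA| = 22.1, so A = (7.34, 20.8). L is determined by |AL| = 27.5 and |LH| = 30.8 together: it lies at the intersection of circle(A, 27.5) and circle(H, 30.8). With |AH| = 49.8, the foot of the radical line on AH is 23.0 from A and the perpendicular offset is √(27.5² − 23.0²) = 15.1. Taking the right-of-AH solution: L = (21.9, -2.48).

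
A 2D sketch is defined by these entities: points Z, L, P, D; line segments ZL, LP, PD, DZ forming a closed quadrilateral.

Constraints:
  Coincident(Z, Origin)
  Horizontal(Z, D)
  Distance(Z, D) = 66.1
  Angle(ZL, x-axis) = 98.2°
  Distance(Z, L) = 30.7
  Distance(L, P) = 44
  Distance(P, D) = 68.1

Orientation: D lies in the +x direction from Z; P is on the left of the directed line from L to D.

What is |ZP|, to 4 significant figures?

65.13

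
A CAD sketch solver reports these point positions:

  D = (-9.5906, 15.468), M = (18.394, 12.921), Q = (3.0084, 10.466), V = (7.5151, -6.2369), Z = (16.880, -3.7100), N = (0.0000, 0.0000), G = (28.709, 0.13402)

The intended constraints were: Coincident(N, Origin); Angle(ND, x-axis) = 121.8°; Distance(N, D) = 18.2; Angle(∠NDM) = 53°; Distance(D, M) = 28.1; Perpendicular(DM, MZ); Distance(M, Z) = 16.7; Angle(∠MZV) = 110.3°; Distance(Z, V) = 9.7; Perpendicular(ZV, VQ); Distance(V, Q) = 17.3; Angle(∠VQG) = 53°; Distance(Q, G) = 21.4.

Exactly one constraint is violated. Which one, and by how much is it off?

Distance(Q, G) = 21.4 — off by 6.30.

N = (0.00, 0.00) ✓; ND at 121.8° ✓; |ND| = 18.20 ✓; ∠NDM = 53.00° ✓; |DM| = 28.10 ✓; ∠(DM, MZ) = 90.00° ✓; |MZ| = 16.70 ✓; ∠MZV = 110.3° ✓; |ZV| = 9.700 ✓; ∠(ZV, VQ) = 90.00° ✓; |VQ| = 17.30 ✓; ∠VQG = 53.00° ✓; |QG| = 27.70 ✗.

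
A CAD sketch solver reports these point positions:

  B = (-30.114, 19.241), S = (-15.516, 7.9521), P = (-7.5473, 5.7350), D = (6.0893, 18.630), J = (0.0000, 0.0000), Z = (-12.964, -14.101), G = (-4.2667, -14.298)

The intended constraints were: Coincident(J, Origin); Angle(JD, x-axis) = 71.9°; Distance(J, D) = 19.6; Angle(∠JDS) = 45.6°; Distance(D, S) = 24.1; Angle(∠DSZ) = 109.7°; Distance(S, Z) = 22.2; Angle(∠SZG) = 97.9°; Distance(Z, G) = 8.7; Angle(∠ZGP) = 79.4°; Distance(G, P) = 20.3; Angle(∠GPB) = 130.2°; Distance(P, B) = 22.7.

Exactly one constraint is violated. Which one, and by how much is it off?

Distance(P, B) = 22.7 — off by 3.60.

J = (0.00, 0.00) ✓; JD at 71.90° ✓; |JD| = 19.60 ✓; ∠JDS = 45.60° ✓; |DS| = 24.10 ✓; ∠DSZ = 109.7° ✓; |SZ| = 22.20 ✓; ∠SZG = 97.90° ✓; |ZG| = 8.700 ✓; ∠ZGP = 79.40° ✓; |GP| = 20.30 ✓; ∠GPB = 130.2° ✓; |PB| = 26.30 ✗.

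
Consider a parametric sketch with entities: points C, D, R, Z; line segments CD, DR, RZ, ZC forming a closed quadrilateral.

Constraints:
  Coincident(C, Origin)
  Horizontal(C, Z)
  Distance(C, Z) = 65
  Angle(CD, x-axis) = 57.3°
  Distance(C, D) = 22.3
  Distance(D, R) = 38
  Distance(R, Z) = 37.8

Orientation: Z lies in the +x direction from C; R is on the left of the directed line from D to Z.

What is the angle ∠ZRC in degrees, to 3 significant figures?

82.9°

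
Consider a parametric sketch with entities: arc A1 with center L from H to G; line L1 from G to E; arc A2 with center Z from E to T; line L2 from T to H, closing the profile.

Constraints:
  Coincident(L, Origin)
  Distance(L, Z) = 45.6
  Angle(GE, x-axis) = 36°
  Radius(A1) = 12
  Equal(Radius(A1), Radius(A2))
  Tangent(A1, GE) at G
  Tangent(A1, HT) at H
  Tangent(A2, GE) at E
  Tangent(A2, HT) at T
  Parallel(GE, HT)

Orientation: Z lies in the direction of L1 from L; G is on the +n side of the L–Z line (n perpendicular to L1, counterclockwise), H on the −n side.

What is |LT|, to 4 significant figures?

47.15

Tangency of A1 to both parallel lines with radius 12.0 puts G and H at L ± 12.0·n: G = (-7.053, 9.708), H = (7.053, -9.708). Equal radii place E and T the same way about Z: E = Z + 12.0·n = (29.84, 36.51), T = Z − 12.0·n = (43.94, 17.09). Then |LT| = |T − L| = 47.15.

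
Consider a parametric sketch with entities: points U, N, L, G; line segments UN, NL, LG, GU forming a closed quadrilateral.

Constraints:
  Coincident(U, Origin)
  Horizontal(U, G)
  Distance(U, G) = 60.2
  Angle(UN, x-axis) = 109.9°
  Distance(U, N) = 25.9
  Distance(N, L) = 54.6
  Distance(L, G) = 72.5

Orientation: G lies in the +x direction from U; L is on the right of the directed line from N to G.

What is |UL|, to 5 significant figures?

30.699

U is at the origin; UG is horizontal with |UG| = 60.2 and G in +x, so G = (60.2, 0). UN runs at 109.9° with |UN| = 25.9, so N = (-8.8158, 24.353). L is determined by |NL| = 54.6 and |LG| = 72.5 together: it lies at the intersection of circle(N, 54.6) and circle(G, 72.5). With |NG| = 73.187, the foot of the radical line on NG is 21.050 from N and the perpendicular offset is √(54.6² − 21.050²) = 50.379. Taking the right-of-NG solution: L = (-5.7293, -30.159).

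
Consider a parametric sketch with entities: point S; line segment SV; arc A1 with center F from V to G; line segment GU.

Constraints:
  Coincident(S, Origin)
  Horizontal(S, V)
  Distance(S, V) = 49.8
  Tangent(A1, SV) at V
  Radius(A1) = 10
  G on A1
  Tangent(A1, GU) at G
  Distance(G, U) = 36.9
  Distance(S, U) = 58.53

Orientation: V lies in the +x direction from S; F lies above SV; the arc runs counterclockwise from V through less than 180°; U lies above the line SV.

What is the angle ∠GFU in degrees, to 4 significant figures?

74.84°

S is at the origin; SV is horizontal with |SV| = 49.8 and V on the +x side, so V = (49.80, 0.000). Tangency of A1 to SV means the radius FV is perpendicular to SV, so F = V + (0, 10) = (49.80, 10.00). Since FG ⟂ GU (tangency), |FU| = √(10.0² + 36.9²) = 38.23 regardless of where G sits on A1. So U lies on both circle(S, 58.53) and circle(F, 38.23); the above-SV intersection is U = (36.42, 45.81). G is the foot of the tangent from U: G = (57.93, 15.83).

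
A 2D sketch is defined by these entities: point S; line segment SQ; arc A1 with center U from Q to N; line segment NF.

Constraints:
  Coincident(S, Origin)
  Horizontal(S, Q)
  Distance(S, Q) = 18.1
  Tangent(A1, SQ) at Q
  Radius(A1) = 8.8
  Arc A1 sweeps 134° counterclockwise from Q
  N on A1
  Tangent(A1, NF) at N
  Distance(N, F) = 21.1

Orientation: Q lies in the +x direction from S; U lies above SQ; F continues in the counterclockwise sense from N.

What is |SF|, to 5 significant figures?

31.638

On A1, Q sits at bearing -90° from U; a 134° counterclockwise sweep puts N at bearing 44°, so N = U + 8.8·(cos 44°, sin 44°) = (24.430, 14.913). The tangent condition forces UN to be normal to NF, so NF runs along (−sin 44°, cos 44°); with |NF| = 21.1, F = (9.7729, 30.091). Then |SF| = |F − S| = 31.638.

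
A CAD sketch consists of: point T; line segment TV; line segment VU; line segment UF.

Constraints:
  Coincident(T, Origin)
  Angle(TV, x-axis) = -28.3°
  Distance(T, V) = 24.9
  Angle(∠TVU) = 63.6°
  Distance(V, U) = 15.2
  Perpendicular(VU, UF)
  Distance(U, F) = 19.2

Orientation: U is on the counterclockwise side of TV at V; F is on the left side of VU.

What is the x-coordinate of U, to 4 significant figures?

22.43

T is at the origin; TV runs at -28.3° with length 24.9, so V = 24.9·(cos -28.3°, sin -28.3°) = (21.92, -11.80). ∠TVU = 63.6°, so VU runs at -28.3° + (180° − 63.6°) = 88.10° from the x-axis; with |VU| = 15.2, U = V + 15.2·(cos 88.10°, sin 88.10°) = (22.43, 3.387). So U.x = 22.43.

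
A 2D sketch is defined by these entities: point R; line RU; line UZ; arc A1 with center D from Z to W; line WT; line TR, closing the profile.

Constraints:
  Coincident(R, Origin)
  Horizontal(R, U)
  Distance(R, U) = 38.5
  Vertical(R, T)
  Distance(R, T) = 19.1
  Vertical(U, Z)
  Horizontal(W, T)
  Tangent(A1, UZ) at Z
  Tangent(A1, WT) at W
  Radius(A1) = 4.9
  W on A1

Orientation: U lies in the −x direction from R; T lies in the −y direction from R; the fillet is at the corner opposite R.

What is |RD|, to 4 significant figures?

36.48

RT is vertical with |RT| = 19.1 and T on the −y side, so T = (0.000, -19.10). The virtual corner opposite R is at (-38.50, -19.10). Tangency of A1 to UZ means the radius DZ is perpendicular to UZ and since A1 is tangent to WT there, DW ⟂ WT, with radius 4.9, so the center D sits 4.9 in from both sides at D = (-33.60, -14.20). Then |RD| = |D − R| = 36.48.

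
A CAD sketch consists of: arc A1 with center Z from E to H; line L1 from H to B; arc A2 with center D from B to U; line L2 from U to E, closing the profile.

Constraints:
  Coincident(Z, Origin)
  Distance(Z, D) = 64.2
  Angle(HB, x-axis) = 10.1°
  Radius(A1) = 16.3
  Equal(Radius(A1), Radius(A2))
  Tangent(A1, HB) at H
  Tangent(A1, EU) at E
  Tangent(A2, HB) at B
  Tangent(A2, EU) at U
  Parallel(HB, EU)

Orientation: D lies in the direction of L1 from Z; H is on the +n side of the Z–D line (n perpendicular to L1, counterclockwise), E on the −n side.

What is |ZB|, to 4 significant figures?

66.24

Tangency of A1 to both parallel lines with radius 16.3 puts H and E at Z ± 16.3·n: H = (-2.858, 16.05), E = (2.858, -16.05). Equal radii place B and U the same way about D: B = D + 16.3·n = (60.35, 27.31), U = D − 16.3·n = (66.06, -4.789). Then |ZB| = |B − Z| = 66.24.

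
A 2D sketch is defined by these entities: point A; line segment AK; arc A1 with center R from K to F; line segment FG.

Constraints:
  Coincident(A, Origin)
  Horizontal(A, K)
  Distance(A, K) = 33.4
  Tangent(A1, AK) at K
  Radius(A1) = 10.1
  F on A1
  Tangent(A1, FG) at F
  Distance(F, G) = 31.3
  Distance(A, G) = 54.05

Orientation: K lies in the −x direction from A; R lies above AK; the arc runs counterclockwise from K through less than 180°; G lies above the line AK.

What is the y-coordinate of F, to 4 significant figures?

13.02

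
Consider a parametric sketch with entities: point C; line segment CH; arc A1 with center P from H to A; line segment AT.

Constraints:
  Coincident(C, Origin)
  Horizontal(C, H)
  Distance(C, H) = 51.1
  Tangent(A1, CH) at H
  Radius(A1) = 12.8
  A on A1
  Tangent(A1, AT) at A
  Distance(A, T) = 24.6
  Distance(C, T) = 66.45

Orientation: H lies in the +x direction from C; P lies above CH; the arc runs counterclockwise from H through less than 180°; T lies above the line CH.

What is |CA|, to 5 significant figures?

65.318

C is at the origin; CH is horizontal with |CH| = 51.1 and H on the +x side, so H = (51.100, 0.0000). Since A1 is tangent to CH there, PH ⟂ CH, so P = H + (0, 12.8) = (51.100, 12.800). Since PA ⟂ AT (tangency), |PT| = √(12.8² + 24.6²) = 27.731 regardless of where A sits on A1. So T lies on both circle(C, 66.45) and circle(P, 27.731); the above-CH intersection is T = (52.693, 40.485). A is the foot of the tangent from T: A = (62.776, 18.046).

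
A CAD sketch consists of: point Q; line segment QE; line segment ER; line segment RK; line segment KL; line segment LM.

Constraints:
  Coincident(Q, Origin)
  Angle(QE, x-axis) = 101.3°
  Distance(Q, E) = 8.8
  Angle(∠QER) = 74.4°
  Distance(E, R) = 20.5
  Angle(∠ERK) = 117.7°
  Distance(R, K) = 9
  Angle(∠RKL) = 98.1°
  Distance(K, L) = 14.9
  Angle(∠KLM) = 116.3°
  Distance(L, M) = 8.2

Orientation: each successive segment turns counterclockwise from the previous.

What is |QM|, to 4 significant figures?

5.294

Q is at the origin; QE runs at 101.3° with length 8.8, so E = (-1.724, 8.629). ∠QER = 74.4° gives ER at -153.1° from the x-axis; with |ER| = 20.5, R = (-20.01, -0.6455). ∠ERK = 117.7° gives RK at -90.80° from the x-axis; with |RK| = 9.0, K = (-20.13, -9.645). ∠RKL = 98.1° gives KL at -8.900° from the x-axis; with |KL| = 14.9, L = (-5.411, -11.95). ∠KLM = 116.3° gives LM at 54.80° from the x-axis; with |LM| = 8.2, M = (-0.6845, -5.249). Then |QM| = |M − Q| = 5.294.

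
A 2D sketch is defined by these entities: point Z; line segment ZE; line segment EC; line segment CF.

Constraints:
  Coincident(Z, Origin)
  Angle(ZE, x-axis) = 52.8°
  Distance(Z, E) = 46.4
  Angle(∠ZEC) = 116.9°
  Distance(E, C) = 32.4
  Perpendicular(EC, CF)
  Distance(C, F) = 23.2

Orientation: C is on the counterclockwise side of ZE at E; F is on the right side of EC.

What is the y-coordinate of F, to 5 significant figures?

76.238

Z is at the origin; ZE runs at 52.8° with length 46.4, so E = 46.4·(cos 52.8°, sin 52.8°) = (28.053, 36.959). ∠ZEC = 116.9°, so EC runs at 52.8° + (180° − 116.9°) = 115.90° from the x-axis; with |EC| = 32.4, C = E + 32.4·(cos 115.90°, sin 115.90°) = (13.901, 66.105). EC is perpendicular to CF; with |CF| = 23.2 on the right of EC, F = C + 23.2·(0.89956, 0.43680) = (34.771, 76.238). So F.y = 76.238.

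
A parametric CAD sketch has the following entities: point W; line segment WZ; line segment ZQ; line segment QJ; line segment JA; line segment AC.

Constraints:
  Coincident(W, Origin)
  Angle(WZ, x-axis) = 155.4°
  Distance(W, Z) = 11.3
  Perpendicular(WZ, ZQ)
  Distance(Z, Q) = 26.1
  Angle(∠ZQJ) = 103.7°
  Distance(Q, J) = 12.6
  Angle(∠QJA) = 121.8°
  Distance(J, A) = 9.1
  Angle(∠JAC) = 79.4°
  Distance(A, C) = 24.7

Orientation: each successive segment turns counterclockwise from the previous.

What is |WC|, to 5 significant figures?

15.428

∠QJA = 121.8° gives JA at 19.900° from the x-axis; with |JA| = 9.1, A = (-2.6945, -23.739). ∠JAC = 79.4° gives AC at 120.50° from the x-axis; with |AC| = 24.7, C = (-15.231, -2.4566). Then |WC| = |C − W| = 15.428.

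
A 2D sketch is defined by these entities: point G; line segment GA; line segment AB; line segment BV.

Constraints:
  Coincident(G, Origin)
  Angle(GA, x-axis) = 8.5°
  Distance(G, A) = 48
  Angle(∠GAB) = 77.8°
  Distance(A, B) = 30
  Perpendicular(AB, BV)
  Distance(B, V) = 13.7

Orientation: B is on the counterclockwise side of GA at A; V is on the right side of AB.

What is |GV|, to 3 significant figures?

63.8

∠GAB = 77.8°, so AB runs at 8.5° + (180° − 77.8°) = 111° from the x-axis; with |AB| = 30.0, B = A + 30.0·(cos 111°, sin 111°) = (36.9, 35.2). AB is perpendicular to BV; with |BV| = 13.7 on the right of AB, V = B + 13.7·(0.935, 0.353) = (49.7, 40.0). Then |GV| = |V − G| = 63.8.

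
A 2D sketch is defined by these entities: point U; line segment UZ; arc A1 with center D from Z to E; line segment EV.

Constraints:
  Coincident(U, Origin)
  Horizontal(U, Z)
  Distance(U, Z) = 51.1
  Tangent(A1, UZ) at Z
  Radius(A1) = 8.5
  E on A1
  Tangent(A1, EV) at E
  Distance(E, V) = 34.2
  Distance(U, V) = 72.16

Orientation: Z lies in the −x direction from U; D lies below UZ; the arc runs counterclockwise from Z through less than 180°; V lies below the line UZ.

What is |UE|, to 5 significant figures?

60.254

U is at the origin; UZ is horizontal with |UZ| = 51.1 and Z on the −x side, so Z = (-51.100, 0.0000). Since A1 is tangent to UZ there, DZ ⟂ UZ, so D = Z + (0, -8.5) = (-51.100, -8.5000). Since DE ⟂ EV (tangency), |DV| = √(8.5² + 34.2²) = 35.240 regardless of where E sits on A1. So V lies on both circle(U, 72.16) and circle(D, 35.240); the below-UZ intersection is V = (-57.889, -43.080). E is the foot of the tangent from V: E = (-59.589, -8.9226).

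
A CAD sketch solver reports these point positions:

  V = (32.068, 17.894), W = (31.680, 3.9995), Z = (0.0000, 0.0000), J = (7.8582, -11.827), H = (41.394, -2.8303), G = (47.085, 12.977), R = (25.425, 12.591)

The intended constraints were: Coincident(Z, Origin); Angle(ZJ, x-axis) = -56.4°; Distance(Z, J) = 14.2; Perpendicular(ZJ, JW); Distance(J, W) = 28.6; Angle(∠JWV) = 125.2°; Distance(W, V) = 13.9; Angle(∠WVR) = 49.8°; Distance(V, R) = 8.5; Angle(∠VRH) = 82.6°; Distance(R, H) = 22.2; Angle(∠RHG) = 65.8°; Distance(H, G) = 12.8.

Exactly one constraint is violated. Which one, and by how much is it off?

Distance(H, G) = 12.8 — off by 4.00.

Z = (0.00, 0.00) ✓; ZJ at -56.40° ✓; |ZJ| = 14.20 ✓; ∠(ZJ, JW) = 90.00° ✓; |JW| = 28.60 ✓; ∠JWV = 125.2° ✓; |WV| = 13.90 ✓; ∠WVR = 49.80° ✓; |VR| = 8.500 ✓; ∠VRH = 82.60° ✓; |RH| = 22.20 ✓; ∠RHG = 65.80° ✓; |HG| = 16.80 ✗.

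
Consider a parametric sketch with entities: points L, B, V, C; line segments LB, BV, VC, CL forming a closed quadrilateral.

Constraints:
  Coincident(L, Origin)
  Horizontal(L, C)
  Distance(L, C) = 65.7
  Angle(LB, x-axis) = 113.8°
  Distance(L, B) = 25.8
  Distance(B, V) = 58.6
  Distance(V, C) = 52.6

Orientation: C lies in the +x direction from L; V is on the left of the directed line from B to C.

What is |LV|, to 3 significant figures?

64.1

L is at the origin; LC is horizontal with |LC| = 65.7 and C in +x, so C = (65.7, 0). LB runs at 113.8° with |LB| = 25.8, so B = (-10.4, 23.6). V is determined by |BV| = 58.6 and |VC| = 52.6 together: it lies at the intersection of circle(B, 58.6) and circle(C, 52.6). With |BC| = 79.7, the foot of the radical line on BC is 44.0 from B and the perpendicular offset is √(58.6² − 44.0²) = 38.7. Taking the left-of-BC solution: V = (43.1, 47.5).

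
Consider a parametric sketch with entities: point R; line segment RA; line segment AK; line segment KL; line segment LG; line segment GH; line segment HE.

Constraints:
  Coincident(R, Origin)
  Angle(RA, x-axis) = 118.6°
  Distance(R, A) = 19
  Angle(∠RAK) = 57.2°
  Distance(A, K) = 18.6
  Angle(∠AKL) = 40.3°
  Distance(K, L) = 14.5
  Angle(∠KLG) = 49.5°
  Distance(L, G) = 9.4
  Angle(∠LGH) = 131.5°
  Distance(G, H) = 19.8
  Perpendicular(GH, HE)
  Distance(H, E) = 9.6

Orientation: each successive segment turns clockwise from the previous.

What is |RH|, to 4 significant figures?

31.50

∠KLG = 49.5° gives LG at 85.60° from the x-axis; with |LG| = 9.4, G = (-1.540, 16.15). ∠LGH = 131.5° gives GH at 37.10° from the x-axis; with |GH| = 19.8, H = (14.25, 28.09). Then |RH| = |H − R| = 31.50.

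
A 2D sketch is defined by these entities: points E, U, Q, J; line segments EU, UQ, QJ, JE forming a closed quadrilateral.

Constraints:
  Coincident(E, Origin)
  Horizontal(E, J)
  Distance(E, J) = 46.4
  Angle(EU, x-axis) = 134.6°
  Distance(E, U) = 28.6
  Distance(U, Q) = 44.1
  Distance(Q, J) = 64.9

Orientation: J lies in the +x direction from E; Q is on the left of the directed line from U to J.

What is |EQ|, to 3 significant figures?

54.1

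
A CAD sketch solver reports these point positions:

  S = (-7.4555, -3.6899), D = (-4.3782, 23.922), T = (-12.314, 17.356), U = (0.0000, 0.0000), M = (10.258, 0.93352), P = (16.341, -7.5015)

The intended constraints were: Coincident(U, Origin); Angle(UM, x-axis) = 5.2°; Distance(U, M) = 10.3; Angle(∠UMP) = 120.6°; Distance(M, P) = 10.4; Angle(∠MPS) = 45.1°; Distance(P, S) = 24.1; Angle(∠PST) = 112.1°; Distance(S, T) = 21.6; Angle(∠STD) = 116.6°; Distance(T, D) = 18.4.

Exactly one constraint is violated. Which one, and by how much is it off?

Distance(T, D) = 18.4 — off by 8.10.

U = (0.00, 0.00) ✓; UM at 5.200° ✓; |UM| = 10.30 ✓; ∠UMP = 120.6° ✓; |MP| = 10.40 ✓; ∠MPS = 45.10° ✓; |PS| = 24.10 ✓; ∠PST = 112.1° ✓; |ST| = 21.60 ✓; ∠STD = 116.6° ✓; |TD| = 10.30 ✗.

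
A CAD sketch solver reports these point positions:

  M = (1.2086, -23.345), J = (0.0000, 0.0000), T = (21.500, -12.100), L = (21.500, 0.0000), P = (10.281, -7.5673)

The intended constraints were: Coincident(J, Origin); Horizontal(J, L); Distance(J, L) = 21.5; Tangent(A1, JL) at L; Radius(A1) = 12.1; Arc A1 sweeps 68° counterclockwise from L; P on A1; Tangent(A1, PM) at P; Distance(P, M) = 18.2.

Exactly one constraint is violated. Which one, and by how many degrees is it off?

Tangent(A1, PM) at P — off by 7.90°.

J = (0.00, 0.00) ✓; J.y = 0.00, L.y = 0.00 ✓; |JL| = 21.50 ✓; ∠(TL, LJ) = 90.00° ✓; |TL| = 12.10 ✓; bearing(T→P) − bearing(T→L) = 68.00° ✓; |TP| = 12.10 ✓; ∠(TP, PM) = 97.90° ✗; |PM| = 18.20 ✓.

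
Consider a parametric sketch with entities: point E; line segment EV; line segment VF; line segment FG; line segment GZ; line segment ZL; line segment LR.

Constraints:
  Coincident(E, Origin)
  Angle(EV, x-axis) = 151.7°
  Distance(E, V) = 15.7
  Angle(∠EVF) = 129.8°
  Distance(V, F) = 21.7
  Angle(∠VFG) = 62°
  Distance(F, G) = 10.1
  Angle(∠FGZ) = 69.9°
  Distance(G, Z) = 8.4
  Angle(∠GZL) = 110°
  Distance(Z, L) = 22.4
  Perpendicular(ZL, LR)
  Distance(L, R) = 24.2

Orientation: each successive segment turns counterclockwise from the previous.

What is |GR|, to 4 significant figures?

30.08

E is at the origin; EV runs at 151.7° with length 15.7, so V = (-13.82, 7.443). ∠EVF = 129.8° gives VF at -158.1° from the x-axis; with |VF| = 21.7, F = (-33.96, -0.6506). ∠VFG = 62.0° gives FG at -40.10° from the x-axis; with |FG| = 10.1, G = (-26.23, -7.156). ∠FGZ = 69.9° gives GZ at 70.00° from the x-axis; with |GZ| = 8.4, Z = (-23.36, 0.7371). ∠GZL = 110.0° gives ZL at 140.0° from the x-axis; with |ZL| = 22.4, L = (-40.52, 15.14). The perpendicularity gives LR at right angles to ZL, so LR runs at -130.0°; with |LR| = 24.2, R = (-56.07, -3.403). Then |GR| = |R − G| = 30.08.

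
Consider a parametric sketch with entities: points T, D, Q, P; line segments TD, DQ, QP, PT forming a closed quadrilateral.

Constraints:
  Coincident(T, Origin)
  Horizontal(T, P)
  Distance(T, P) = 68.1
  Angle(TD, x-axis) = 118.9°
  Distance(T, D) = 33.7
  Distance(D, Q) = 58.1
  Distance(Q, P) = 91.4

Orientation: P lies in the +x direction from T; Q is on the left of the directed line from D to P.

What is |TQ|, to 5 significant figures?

78.513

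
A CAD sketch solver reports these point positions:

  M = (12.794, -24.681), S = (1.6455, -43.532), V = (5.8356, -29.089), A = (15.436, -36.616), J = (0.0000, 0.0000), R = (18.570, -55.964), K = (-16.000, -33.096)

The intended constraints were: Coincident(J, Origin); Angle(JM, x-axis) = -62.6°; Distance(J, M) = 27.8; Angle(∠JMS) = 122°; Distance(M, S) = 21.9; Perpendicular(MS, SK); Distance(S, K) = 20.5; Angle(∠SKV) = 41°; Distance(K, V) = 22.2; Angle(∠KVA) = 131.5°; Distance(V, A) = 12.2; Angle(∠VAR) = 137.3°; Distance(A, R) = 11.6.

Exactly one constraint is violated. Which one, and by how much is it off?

Distance(A, R) = 11.6 — off by 8.00.

J = (0.00, 0.00) ✓; JM at -62.60° ✓; |JM| = 27.80 ✓; ∠JMS = 122.0° ✓; |MS| = 21.90 ✓; ∠(MS, SK) = 90.00° ✓; |SK| = 20.50 ✓; ∠SKV = 41.00° ✓; |KV| = 22.20 ✓; ∠KVA = 131.5° ✓; |VA| = 12.20 ✓; ∠VAR = 137.3° ✓; |AR| = 19.60 ✗.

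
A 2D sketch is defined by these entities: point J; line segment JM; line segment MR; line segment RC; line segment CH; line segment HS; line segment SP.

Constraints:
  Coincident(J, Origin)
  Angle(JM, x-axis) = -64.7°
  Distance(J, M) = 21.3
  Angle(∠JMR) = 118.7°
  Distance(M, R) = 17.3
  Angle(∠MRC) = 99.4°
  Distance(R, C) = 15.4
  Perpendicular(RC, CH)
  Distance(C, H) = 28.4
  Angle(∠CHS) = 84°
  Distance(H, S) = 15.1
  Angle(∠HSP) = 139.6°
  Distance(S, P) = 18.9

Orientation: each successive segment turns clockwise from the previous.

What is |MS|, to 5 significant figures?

10.268

The perpendicularity gives CH at right angles to RC, so CH runs at 63.400°; with |CH| = 28.4, H = (-2.1196, -0.96348). ∠CHS = 84.0° gives HS at -32.600° from the x-axis; with |HS| = 15.1, S = (10.601, -9.0989). Then |MS| = |S − M| = 10.268.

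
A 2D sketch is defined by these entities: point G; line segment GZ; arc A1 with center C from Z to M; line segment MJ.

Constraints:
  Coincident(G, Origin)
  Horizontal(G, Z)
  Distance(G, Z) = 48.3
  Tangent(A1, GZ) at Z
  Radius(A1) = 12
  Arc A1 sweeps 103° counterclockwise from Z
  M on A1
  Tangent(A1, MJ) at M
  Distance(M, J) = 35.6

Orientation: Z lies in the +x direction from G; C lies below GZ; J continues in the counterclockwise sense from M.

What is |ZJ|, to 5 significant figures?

49.524

On A1, Z sits at bearing 90° from C; a 103° counterclockwise sweep puts M at bearing 193°, so M = C + 12.0·(cos 193°, sin 193°) = (36.608, -14.699). Tangency of A1 to MJ means the radius CM is perpendicular to MJ, so MJ runs along (−sin 193°, cos 193°); with |MJ| = 35.6, J = (44.616, -49.387). Then |ZJ| = |J − Z| = 49.524.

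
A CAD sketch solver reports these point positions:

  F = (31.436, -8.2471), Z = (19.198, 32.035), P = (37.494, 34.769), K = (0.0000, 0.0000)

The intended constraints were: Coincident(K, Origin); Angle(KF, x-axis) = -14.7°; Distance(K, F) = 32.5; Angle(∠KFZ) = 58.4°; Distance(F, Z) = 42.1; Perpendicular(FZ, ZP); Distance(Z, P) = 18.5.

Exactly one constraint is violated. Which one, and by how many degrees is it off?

Perpendicular(FZ, ZP) — off by 8.40°.

K = (0.00, 0.00) ✓; KF at -14.70° ✓; |KF| = 32.50 ✓; ∠KFZ = 58.40° ✓; |FZ| = 42.10 ✓; ∠(FZ, ZP) = 98.40° ✗; |ZP| = 18.50 ✓.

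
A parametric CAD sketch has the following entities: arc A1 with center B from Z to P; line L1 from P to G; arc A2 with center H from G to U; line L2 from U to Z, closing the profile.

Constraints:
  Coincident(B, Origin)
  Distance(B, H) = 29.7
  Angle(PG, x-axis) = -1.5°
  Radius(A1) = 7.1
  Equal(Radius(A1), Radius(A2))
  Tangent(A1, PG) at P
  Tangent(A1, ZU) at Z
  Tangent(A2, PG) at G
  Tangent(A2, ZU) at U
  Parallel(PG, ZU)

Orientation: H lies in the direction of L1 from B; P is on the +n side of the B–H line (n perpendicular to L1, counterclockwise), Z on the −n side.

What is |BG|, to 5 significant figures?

30.537

The slot axis is L1's direction at -1.5°, so u = (cos -1.5°, sin -1.5°) = (0.99966, -0.026177) and n = (−sin -1.5°, cos -1.5°) = (0.026177, 0.99966). B is at the origin and H lies 29.7 along u from B, so H = 29.7·u = (29.690, -0.77746). Tangency of A1 to both parallel lines with radius 7.1 puts P and Z at B ± 7.1·n: P = (0.18586, 7.0976), Z = (-0.18586, -7.0976). Equal radii place G and U the same way about H: G = H + 7.1·n = (29.876, 6.3201), U = H − 7.1·n = (29.504, -7.8750). Then |BG| = |G − B| = 30.537.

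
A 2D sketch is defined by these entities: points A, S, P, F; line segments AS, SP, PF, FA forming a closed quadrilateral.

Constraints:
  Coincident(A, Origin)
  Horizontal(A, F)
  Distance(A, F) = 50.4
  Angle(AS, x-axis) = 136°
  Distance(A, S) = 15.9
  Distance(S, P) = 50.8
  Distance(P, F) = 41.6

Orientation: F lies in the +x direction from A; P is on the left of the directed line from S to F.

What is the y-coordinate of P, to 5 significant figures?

37.327

Checks: |SP| = 50.80 ✓; |PF| = 41.60 ✓.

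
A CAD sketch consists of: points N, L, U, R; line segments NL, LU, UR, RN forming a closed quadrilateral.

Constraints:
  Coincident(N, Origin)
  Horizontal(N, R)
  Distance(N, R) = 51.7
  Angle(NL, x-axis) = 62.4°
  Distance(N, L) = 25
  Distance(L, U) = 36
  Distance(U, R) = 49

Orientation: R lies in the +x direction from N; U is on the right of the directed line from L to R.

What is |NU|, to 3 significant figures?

13.9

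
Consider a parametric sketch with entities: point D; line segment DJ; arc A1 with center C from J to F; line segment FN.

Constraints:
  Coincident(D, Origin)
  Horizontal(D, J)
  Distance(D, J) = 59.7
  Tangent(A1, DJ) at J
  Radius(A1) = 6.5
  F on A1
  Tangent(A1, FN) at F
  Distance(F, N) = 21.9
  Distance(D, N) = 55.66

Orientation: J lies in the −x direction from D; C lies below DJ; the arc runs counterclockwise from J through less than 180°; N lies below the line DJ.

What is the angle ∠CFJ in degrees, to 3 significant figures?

22.6°

Checks: |CF| = 6.500 ✓; ∠(CF, FN) = 90.00° ✓; |FN| = 21.90 ✓; |DN| = 55.66 ✓.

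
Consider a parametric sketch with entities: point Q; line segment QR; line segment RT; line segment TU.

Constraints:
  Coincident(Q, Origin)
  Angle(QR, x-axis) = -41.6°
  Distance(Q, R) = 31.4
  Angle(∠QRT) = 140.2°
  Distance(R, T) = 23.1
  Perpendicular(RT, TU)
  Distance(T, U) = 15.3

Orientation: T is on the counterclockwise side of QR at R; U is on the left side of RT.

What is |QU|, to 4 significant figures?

47.47

∠QRT = 140.2°, so RT runs at -41.6° + (180° − 140.2°) = -1.800° from the x-axis; with |RT| = 23.1, T = R + 23.1·(cos -1.800°, sin -1.800°) = (46.57, -21.57). RT ⟂ TU; with |TU| = 15.3 on the left of RT, U = T + 15.3·(0.03141, 0.9995) = (47.05, -6.280). Then |QU| = |U − Q| = 47.47.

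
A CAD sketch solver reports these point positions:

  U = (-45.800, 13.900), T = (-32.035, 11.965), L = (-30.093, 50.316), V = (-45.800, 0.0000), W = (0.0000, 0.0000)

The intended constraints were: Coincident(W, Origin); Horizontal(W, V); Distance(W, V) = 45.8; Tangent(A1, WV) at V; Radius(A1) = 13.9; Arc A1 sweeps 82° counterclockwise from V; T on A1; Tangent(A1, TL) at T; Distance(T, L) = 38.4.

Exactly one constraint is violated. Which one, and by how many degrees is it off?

Tangent(A1, TL) at T — off by 5.10°.

W = (0.00, 0.00) ✓; W.y = 0.00, V.y = 0.00 ✓; |WV| = 45.80 ✓; ∠(UV, VW) = 90.00° ✓; |UV| = 13.90 ✓; bearing(U→T) − bearing(U→V) = 82.00° ✓; |UT| = 13.90 ✓; ∠(UT, TL) = 84.90° ✗; |TL| = 38.40 ✓.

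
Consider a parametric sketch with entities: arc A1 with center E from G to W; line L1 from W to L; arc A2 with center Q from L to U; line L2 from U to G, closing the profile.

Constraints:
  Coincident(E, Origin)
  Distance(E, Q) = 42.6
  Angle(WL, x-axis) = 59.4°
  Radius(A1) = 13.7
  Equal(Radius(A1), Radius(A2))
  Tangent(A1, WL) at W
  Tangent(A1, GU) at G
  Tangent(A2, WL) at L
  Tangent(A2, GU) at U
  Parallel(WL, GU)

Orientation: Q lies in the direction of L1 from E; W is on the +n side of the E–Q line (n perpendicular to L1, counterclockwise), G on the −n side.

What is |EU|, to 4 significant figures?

44.75

Tangency of A1 to both parallel lines with radius 13.7 puts W and G at E ± 13.7·n: W = (-11.79, 6.974), G = (11.79, -6.974). Equal radii place L and U the same way about Q: L = Q + 13.7·n = (9.893, 43.64), U = Q − 13.7·n = (33.48, 29.69). Then |EU| = |U − E| = 44.75.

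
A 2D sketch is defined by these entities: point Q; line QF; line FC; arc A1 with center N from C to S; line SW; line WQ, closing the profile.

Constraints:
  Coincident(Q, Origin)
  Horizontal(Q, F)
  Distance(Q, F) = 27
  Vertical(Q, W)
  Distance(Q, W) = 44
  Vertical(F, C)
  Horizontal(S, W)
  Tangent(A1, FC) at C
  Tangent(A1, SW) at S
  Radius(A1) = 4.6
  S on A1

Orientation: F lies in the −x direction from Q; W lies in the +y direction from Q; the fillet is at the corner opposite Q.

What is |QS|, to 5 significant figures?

49.374

The virtual corner opposite Q is at (-27.000, 44.000). Tangency of A1 to FC means the radius NC is perpendicular to FC and the tangent condition forces NS to be normal to SW, with radius 4.6, so the center N sits 4.6 in from both sides at N = (-22.400, 39.400). That places the tangent points at C = (-27.000, 39.400) on FC and S = (-22.400, 44.000) on SW. Then |QS| = |S − Q| = 49.374.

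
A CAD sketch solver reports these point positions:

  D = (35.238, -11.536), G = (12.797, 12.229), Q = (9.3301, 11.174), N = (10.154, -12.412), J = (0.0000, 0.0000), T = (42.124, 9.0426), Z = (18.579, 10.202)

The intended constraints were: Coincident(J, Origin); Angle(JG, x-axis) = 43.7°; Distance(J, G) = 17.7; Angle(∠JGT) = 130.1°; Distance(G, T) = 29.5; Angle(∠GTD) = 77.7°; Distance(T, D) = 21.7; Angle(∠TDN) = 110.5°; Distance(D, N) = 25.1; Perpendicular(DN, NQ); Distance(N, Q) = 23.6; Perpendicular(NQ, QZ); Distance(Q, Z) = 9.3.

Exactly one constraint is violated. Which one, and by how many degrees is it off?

Perpendicular(NQ, QZ) — off by 8.00°.

J = (0.00, 0.00) ✓; JG at 43.70° ✓; |JG| = 17.70 ✓; ∠JGT = 130.1° ✓; |GT| = 29.50 ✓; ∠GTD = 77.70° ✓; |TD| = 21.70 ✓; ∠TDN = 110.5° ✓; |DN| = 25.10 ✓; ∠(DN, NQ) = 90.00° ✓; |NQ| = 23.60 ✓; ∠(NQ, QZ) = 98.00° ✗; |QZ| = 9.300 ✓.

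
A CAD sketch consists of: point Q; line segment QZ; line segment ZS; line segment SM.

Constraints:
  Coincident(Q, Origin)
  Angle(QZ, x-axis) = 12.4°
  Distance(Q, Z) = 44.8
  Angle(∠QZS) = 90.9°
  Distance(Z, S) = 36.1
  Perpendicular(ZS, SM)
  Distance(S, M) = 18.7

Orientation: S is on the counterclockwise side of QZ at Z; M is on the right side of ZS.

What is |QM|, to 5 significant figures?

73.390

∠QZS = 90.9°, so ZS runs at 12.4° + (180° − 90.9°) = 101.50° from the x-axis; with |ZS| = 36.1, S = Z + 36.1·(cos 101.50°, sin 101.50°) = (36.558, 44.995). ZS is perpendicular to SM; with |SM| = 18.7 on the right of ZS, M = S + 18.7·(0.97992, 0.19937) = (54.882, 48.724). Then |QM| = |M − Q| = 73.390.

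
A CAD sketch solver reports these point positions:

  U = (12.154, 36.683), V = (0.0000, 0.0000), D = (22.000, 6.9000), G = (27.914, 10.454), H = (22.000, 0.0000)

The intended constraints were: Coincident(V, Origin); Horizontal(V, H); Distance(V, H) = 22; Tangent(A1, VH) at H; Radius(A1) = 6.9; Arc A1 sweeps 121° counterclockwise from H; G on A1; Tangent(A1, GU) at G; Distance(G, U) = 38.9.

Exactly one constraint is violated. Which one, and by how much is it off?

Distance(G, U) = 38.9 — off by 8.30.

V = (0.00, 0.00) ✓; V.y = 0.00, H.y = 0.00 ✓; |VH| = 22.00 ✓; ∠(DH, HV) = 90.00° ✓; |DH| = 6.900 ✓; bearing(D→G) − bearing(D→H) = 121.0° ✓; |DG| = 6.900 ✓; ∠(DG, GU) = 90.00° ✓; |GU| = 30.60 ✗.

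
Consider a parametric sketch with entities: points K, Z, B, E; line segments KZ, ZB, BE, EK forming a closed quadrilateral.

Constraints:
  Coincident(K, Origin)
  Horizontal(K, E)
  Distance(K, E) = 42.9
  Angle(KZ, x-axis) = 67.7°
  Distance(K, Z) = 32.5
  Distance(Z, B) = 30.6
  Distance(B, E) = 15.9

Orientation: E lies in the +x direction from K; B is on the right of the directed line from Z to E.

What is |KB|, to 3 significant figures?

27.6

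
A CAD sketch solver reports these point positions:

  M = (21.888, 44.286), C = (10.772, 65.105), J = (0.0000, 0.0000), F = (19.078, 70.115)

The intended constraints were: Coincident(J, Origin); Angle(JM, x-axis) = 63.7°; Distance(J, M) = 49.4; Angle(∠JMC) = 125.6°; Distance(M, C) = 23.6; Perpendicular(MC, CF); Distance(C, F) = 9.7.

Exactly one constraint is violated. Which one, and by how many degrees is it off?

Perpendicular(MC, CF) — off by 3.00°.

J = (0.00, 0.00) ✓; JM at 63.70° ✓; |JM| = 49.40 ✓; ∠JMC = 125.6° ✓; |MC| = 23.60 ✓; ∠(MC, CF) = 87.00° ✗; |CF| = 9.700 ✓.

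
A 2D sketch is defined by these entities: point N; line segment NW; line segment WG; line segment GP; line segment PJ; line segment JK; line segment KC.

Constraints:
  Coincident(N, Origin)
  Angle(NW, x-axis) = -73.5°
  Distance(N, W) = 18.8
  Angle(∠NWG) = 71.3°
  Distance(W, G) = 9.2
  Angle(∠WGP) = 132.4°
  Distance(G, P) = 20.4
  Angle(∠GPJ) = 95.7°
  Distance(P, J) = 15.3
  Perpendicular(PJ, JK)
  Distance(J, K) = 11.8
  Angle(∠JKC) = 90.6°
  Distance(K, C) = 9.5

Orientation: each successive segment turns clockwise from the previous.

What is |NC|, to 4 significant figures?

7.631

N is at the origin; NW runs at -73.5° with length 18.8, so W = (5.339, -18.03). ∠NWG = 71.3° gives WG at 177.8° from the x-axis; with |WG| = 9.2, G = (-3.854, -17.67). ∠WGP = 132.4° gives GP at 130.2° from the x-axis; with |GP| = 20.4, P = (-17.02, -2.091). ∠GPJ = 95.7° gives PJ at 45.90° from the x-axis; with |PJ| = 15.3, J = (-6.374, 8.896). PJ is perpendicular to JK, so JK runs at -44.10°; with |JK| = 11.8, K = (2.100, 0.6844). ∠JKC = 90.6° gives KC at -133.5° from the x-axis; with |KC| = 9.5, C = (-4.439, -6.207). Then |NC| = |C − N| = 7.631.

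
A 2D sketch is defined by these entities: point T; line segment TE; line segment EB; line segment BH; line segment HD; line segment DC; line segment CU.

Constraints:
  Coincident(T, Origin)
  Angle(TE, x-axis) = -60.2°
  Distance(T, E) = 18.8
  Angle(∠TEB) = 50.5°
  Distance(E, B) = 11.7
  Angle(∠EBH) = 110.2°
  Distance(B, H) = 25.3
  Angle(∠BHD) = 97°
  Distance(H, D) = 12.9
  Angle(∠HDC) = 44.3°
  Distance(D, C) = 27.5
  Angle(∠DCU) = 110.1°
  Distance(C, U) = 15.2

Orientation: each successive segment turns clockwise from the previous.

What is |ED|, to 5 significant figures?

30.966

T is at the origin; TE runs at -60.2° with length 18.8, so E = (9.3431, -16.314). ∠TEB = 50.5° gives EB at 170.30° from the x-axis; with |EB| = 11.7, B = (-2.1896, -14.343). ∠EBH = 110.2° gives BH at 100.50° from the x-axis; with |BH| = 25.3, H = (-6.8002, 10.534). ∠BHD = 97.0° gives HD at 17.500° from the x-axis; with |HD| = 12.9, D = (5.5028, 14.413). Then |ED| = |D − E| = 30.966.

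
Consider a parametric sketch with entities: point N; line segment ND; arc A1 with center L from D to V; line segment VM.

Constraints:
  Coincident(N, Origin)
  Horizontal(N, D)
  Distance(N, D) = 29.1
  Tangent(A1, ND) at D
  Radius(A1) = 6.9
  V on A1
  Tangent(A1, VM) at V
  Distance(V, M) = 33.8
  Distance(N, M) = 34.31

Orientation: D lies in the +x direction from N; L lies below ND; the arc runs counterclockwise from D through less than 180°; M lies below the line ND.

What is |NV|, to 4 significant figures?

23.29

N is at the origin; N and D share the same y with |ND| = 29.1 and D on the +x side, so D = (29.10, 0.000). Since A1 is tangent to ND there, LD ⟂ ND, so L = D + (0, -6.9) = (29.10, -6.900). Since LV ⟂ VM (tangency), |LM| = √(6.9² + 33.8²) = 34.50 regardless of where V sits on A1. So M lies on both circle(N, 34.31) and circle(L, 34.50); the below-ND intersection is M = (7.192, -33.55). V is the foot of the tangent from M: V = (23.00, -3.673).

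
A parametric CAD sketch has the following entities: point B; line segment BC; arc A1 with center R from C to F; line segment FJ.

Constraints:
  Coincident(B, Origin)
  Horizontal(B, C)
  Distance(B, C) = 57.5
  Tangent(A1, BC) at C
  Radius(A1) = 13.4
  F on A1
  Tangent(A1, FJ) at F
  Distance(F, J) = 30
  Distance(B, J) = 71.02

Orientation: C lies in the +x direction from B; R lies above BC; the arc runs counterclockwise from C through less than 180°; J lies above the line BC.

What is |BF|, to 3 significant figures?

72.0

Checks: |RF| = 13.40 ✓; ∠(RF, FJ) = 90.00° ✓; |FJ| = 30.00 ✓; |BJ| = 71.02 ✓.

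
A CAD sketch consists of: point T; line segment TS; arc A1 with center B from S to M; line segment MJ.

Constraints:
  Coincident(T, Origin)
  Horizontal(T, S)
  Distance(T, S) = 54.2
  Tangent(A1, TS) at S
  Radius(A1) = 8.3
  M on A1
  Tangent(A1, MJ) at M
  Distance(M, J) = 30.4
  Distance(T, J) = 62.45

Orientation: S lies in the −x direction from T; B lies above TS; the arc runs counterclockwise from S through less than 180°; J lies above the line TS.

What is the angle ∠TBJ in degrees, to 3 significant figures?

88.3°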